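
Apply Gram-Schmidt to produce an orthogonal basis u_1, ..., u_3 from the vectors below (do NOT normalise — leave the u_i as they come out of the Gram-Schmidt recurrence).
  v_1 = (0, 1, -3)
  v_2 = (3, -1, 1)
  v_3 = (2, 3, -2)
Orthogonal basis:
  u_1 = (0, 1, -3)
  u_2 = (3, -3/5, -1/5)
  u_3 = (25/47, 225/94, 75/94)

Apply the Gram-Schmidt recurrence
  u_1 = v_1
  u_i = v_i − Σ_{j<i} ((v_i · u_j) / (u_j · u_j)) · u_j.

Step by step this gives:
  u_1 = (0, 1, -3)
  u_2 = (3, -3/5, -1/5)
  u_3 = (25/47, 225/94, 75/94)

Orthogonality check:
  u_2 · u_1 = 0 (should be 0)
  u_3 · u_1 = 0 (should be 0)
  u_3 · u_2 = 0 (should be 0)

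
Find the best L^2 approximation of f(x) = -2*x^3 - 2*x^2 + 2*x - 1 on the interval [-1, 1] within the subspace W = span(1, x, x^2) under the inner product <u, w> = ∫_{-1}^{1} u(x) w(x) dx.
g(x) = -2*x^2 + 4*x/5 - 1

The best approximation g ∈ W is the orthogonal projection of f onto W. Writing g = a_0 + a_1 x + a_2 x^2, the coefficients solve the normal equations G · a = b where
  G_{ij} = <φ_i, φ_j> and b_i = <f, φ_i>, with φ_0 = 1, φ_1 = x, φ_2 = x^2.
G =
  [2, 0, 2/3]
  [0, 2/3, 0]
  [2/3, 0, 2/5],
b = (-10/3, 8/15, -22/15).
Solving gives a_0 = -1, a_1 = 4/5, a_2 = -2, so
  g(x) = -2*x^2 + 4*x/5 - 1.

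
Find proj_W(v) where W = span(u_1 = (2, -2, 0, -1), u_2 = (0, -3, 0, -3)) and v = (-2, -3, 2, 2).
proj_W(v) = (-2/3, -1/3, 0, -2/3)

Set up U = [u_1 | ... | u_2] ∈ R^(4×2). The projector onto W = col(U) is P = U (U^T U)^(-1) U^T.
Compute U^T U =
  [9, 9]
  [9, 18],
and U^T v = (0, 3).
Solve U^T U · c = U^T v for the coefficients: c = (-1/3, 1/3). The projection is proj_W(v) = U c.
Check: (v - proj_W(v)) · u_1 = 0  (should be 0).
Check: (v - proj_W(v)) · u_2 = 0  (should be 0).
Result: proj_W(v) = (-2/3, -1/3, 0, -2/3).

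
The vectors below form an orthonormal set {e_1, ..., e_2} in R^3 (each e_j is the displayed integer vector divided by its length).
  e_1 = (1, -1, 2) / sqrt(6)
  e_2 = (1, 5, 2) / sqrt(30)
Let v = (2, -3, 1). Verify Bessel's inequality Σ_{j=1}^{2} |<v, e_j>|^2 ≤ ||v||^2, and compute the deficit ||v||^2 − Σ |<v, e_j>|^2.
Σ |<v, e_j>|^2 = 61/5; ||v||^2 = 14; deficit = 9/5

Write each e_j = u_j / sqrt(<u_j, u_j>) where u_j is the displayed integer vector. Then <v, e_j> = <v, u_j> / sqrt(<u_j, u_j>), so |<v, e_j>|^2 = <v, u_j>^2 / <u_j, u_j>.
Coefficients: <v, e_1> = 7/sqrt(6), <v, e_2> = -11/sqrt(30).
Square and sum: Σ |<v, e_j>|^2 = 61/5.
Compute ||v||^2 = v·v = 14.
Deficit = 14 − 61/5 = 9/5 ≥ 0, confirming Bessel's inequality. (The deficit equals ||v − Σ <v,e_j> e_j||^2, the squared distance from v to span{e_j}.)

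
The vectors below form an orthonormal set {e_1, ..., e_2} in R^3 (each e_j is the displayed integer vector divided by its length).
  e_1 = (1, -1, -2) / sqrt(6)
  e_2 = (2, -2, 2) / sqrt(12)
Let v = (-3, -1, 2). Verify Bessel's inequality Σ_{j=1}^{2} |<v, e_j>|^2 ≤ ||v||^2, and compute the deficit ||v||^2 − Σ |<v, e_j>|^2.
Σ |<v, e_j>|^2 = 6; ||v||^2 = 14; deficit = 8

Write each e_j = u_j / sqrt(<u_j, u_j>) where u_j is the displayed integer vector. Then <v, e_j> = <v, u_j> / sqrt(<u_j, u_j>), so |<v, e_j>|^2 = <v, u_j>^2 / <u_j, u_j>.
Coefficients: <v, e_1> = -6/sqrt(6), <v, e_2> = 0/sqrt(12).
Square and sum: Σ |<v, e_j>|^2 = 6.
Compute ||v||^2 = v·v = 14.
Deficit = 14 − 6 = 8 ≥ 0, confirming Bessel's inequality. (The deficit equals ||v − Σ <v,e_j> e_j||^2, the squared distance from v to span{e_j}.)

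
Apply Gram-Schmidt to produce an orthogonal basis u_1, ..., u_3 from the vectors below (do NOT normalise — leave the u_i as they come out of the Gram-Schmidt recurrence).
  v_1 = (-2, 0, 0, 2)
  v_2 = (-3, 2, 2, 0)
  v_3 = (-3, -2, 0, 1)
Orthogonal basis:
  u_1 = (-2, 0, 0, 2)
  u_2 = (-3/2, 2, 2, -3/2)
  u_3 = (-28/25, -46/25, 4/25, -28/25)

Apply the Gram-Schmidt recurrence
  u_1 = v_1
  u_i = v_i − Σ_{j<i} ((v_i · u_j) / (u_j · u_j)) · u_j.

Step by step this gives:
  u_1 = (-2, 0, 0, 2)
  u_2 = (-3/2, 2, 2, -3/2)
  u_3 = (-28/25, -46/25, 4/25, -28/25)

Orthogonality check:
  u_2 · u_1 = 0 (should be 0)
  u_3 · u_1 = 0 (should be 0)
  u_3 · u_2 = 0 (should be 0)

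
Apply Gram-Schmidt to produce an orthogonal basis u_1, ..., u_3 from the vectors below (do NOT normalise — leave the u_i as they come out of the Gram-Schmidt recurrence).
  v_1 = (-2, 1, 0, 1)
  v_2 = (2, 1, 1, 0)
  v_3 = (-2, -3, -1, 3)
Orthogonal basis:
  u_1 = (-2, 1, 0, 1)
  u_2 = (1, 3/2, 1, 1/2)
  u_3 = (2/3, -5/3, 1/3, 3)

Apply the Gram-Schmidt recurrence
  u_1 = v_1
  u_i = v_i − Σ_{j<i} ((v_i · u_j) / (u_j · u_j)) · u_j.

Step by step this gives:
  u_1 = (-2, 1, 0, 1)
  u_2 = (1, 3/2, 1, 1/2)
  u_3 = (2/3, -5/3, 1/3, 3)

Orthogonality check:
  u_2 · u_1 = 0 (should be 0)
  u_3 · u_1 = 0 (should be 0)
  u_3 · u_2 = 0 (should be 0)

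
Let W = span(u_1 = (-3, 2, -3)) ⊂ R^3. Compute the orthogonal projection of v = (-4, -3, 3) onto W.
proj_W(v) = (9/22, -3/11, 9/22)

Set up U = [u_1 | ... | u_1] ∈ R^(3×1). The projector onto W = col(U) is P = U (U^T U)^(-1) U^T.
Compute U^T U =
  [22],
and U^T v = (-3).
Solve U^T U · c = U^T v for the coefficients: c = (-3/22). The projection is proj_W(v) = U c.
Check: (v - proj_W(v)) · u_1 = 0  (should be 0).
Result: proj_W(v) = (9/22, -3/11, 9/22).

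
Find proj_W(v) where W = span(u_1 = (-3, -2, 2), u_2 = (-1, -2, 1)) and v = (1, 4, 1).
proj_W(v) = (1/21, 74/21, -19/21)

Set up U = [u_1 | ... | u_2] ∈ R^(3×2). The projector onto W = col(U) is P = U (U^T U)^(-1) U^T.
Compute U^T U =
  [17, 9]
  [9, 6],
and U^T v = (-9, -8).
Solve U^T U · c = U^T v for the coefficients: c = (6/7, -55/21). The projection is proj_W(v) = U c.
Check: (v - proj_W(v)) · u_1 = 0  (should be 0).
Check: (v - proj_W(v)) · u_2 = 0  (should be 0).
Result: proj_W(v) = (1/21, 74/21, -19/21).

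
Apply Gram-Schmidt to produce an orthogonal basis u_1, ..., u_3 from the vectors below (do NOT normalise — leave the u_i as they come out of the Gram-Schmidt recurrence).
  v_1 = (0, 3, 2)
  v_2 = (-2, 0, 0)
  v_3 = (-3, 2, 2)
Orthogonal basis:
  u_1 = (0, 3, 2)
  u_2 = (-2, 0, 0)
  u_3 = (0, -4/13, 6/13)

Apply the Gram-Schmidt recurrence
  u_1 = v_1
  u_i = v_i − Σ_{j<i} ((v_i · u_j) / (u_j · u_j)) · u_j.

Step by step this gives:
  u_1 = (0, 3, 2)
  u_2 = (-2, 0, 0)
  u_3 = (0, -4/13, 6/13)

Orthogonality check:
  u_2 · u_1 = 0 (should be 0)
  u_3 · u_1 = 0 (should be 0)
  u_3 · u_2 = 0 (should be 0)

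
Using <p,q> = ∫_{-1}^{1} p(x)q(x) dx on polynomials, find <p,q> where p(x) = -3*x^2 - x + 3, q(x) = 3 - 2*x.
<p,q> = 40/3

Expand the product: p(x)·q(x) = 6*x^3 - 7*x^2 - 9*x + 9.
∫_{-1}^{1} of each monomial x^k gives [2/(k+1) if k even, 0 if k odd]. Integrating term-by-term (or equivalently evaluating the antiderivative F(x) = 3*x^4/2 - 7*x^3/3 - 9*x^2/2 + 9*x at the endpoints):
  F(1) − F(−1) = 11/3 − (-29/3) = 40/3.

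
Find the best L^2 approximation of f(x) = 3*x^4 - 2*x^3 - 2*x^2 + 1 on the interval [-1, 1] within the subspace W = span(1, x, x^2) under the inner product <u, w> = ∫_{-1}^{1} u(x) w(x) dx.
g(x) = 4*x^2/7 - 6*x/5 + 26/35

The best approximation g ∈ W is the orthogonal projection of f onto W. Writing g = a_0 + a_1 x + a_2 x^2, the coefficients solve the normal equations G · a = b where
  G_{ij} = <φ_i, φ_j> and b_i = <f, φ_i>, with φ_0 = 1, φ_1 = x, φ_2 = x^2.
G =
  [2, 0, 2/3]
  [0, 2/3, 0]
  [2/3, 0, 2/5],
b = (28/15, -4/5, 76/105).
Solving gives a_0 = 26/35, a_1 = -6/5, a_2 = 4/7, so
  g(x) = 4*x^2/7 - 6*x/5 + 26/35.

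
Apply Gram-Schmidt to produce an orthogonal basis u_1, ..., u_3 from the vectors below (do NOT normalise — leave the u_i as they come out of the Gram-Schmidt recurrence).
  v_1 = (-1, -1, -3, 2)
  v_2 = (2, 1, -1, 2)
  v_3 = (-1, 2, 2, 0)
Orthogonal basis:
  u_1 = (-1, -1, -3, 2)
  u_2 = (34/15, 19/15, -1/5, 22/15)
  u_3 = (-96/67, 104/67, 40/67, 64/67)

Apply the Gram-Schmidt recurrence
  u_1 = v_1
  u_i = v_i − Σ_{j<i} ((v_i · u_j) / (u_j · u_j)) · u_j.

Step by step this gives:
  u_1 = (-1, -1, -3, 2)
  u_2 = (34/15, 19/15, -1/5, 22/15)
  u_3 = (-96/67, 104/67, 40/67, 64/67)

Orthogonality check:
  u_2 · u_1 = 0 (should be 0)
  u_3 · u_1 = 0 (should be 0)
  u_3 · u_2 = 0 (should be 0)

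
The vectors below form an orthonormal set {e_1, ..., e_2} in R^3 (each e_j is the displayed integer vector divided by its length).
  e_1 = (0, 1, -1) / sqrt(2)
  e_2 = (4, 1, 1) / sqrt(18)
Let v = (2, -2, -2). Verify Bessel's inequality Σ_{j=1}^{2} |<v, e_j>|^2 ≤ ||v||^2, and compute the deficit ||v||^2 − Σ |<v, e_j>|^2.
Σ |<v, e_j>|^2 = 8/9; ||v||^2 = 12; deficit = 100/9

Write each e_j = u_j / sqrt(<u_j, u_j>) where u_j is the displayed integer vector. Then <v, e_j> = <v, u_j> / sqrt(<u_j, u_j>), so |<v, e_j>|^2 = <v, u_j>^2 / <u_j, u_j>.
Coefficients: <v, e_1> = 0/sqrt(2), <v, e_2> = 4/sqrt(18).
Square and sum: Σ |<v, e_j>|^2 = 8/9.
Compute ||v||^2 = v·v = 12.
Deficit = 12 − 8/9 = 100/9 ≥ 0, confirming Bessel's inequality. (The deficit equals ||v − Σ <v,e_j> e_j||^2, the squared distance from v to span{e_j}.)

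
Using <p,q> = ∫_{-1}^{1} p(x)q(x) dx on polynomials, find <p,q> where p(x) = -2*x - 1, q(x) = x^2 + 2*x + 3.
<p,q> = -28/3

Expand the product: p(x)·q(x) = -2*x^3 - 5*x^2 - 8*x - 3.
∫_{-1}^{1} of each monomial x^k gives [2/(k+1) if k even, 0 if k odd]. Integrating term-by-term (or equivalently evaluating the antiderivative F(x) = -x^4/2 - 5*x^3/3 - 4*x^2 - 3*x at the endpoints):
  F(1) − F(−1) = -55/6 − (1/6) = -28/3.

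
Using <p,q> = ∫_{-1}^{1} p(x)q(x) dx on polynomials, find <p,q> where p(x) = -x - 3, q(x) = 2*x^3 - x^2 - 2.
<p,q> = 66/5

Expand the product: p(x)·q(x) = -2*x^4 - 5*x^3 + 3*x^2 + 2*x + 6.
∫_{-1}^{1} of each monomial x^k gives [2/(k+1) if k even, 0 if k odd]. Integrating term-by-term (or equivalently evaluating the antiderivative F(x) = -2*x^5/5 - 5*x^4/4 + x^3 + x^2 + 6*x at the endpoints):
  F(1) − F(−1) = 127/20 − (-137/20) = 66/5.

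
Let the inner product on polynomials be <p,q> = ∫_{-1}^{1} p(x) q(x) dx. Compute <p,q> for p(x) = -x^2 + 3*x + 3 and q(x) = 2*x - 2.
<p,q> = -20/3

Expand the product: p(x)·q(x) = -2*x^3 + 8*x^2 - 6.
∫_{-1}^{1} of each monomial x^k gives [2/(k+1) if k even, 0 if k odd]. Integrating term-by-term (or equivalently evaluating the antiderivative F(x) = -x^4/2 + 8*x^3/3 - 6*x at the endpoints):
  F(1) − F(−1) = -23/6 − (17/6) = -20/3.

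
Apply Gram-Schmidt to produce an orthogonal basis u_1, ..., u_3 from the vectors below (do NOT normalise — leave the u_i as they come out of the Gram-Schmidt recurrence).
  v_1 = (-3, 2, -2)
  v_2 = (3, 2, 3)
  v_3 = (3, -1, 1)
Orthogonal basis:
  u_1 = (-3, 2, -2)
  u_2 = (18/17, 56/17, 29/17)
  u_3 = (150/253, 45/253, -180/253)

Apply the Gram-Schmidt recurrence
  u_1 = v_1
  u_i = v_i − Σ_{j<i} ((v_i · u_j) / (u_j · u_j)) · u_j.

Step by step this gives:
  u_1 = (-3, 2, -2)
  u_2 = (18/17, 56/17, 29/17)
  u_3 = (150/253, 45/253, -180/253)

Orthogonality check:
  u_2 · u_1 = 0 (should be 0)
  u_3 · u_1 = 0 (should be 0)
  u_3 · u_2 = 0 (should be 0)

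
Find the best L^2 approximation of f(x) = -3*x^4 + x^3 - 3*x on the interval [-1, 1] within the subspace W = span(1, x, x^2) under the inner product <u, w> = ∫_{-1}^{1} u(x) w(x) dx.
g(x) = -18*x^2/7 - 12*x/5 + 9/35

The best approximation g ∈ W is the orthogonal projection of f onto W. Writing g = a_0 + a_1 x + a_2 x^2, the coefficients solve the normal equations G · a = b where
  G_{ij} = <φ_i, φ_j> and b_i = <f, φ_i>, with φ_0 = 1, φ_1 = x, φ_2 = x^2.
G =
  [2, 0, 2/3]
  [0, 2/3, 0]
  [2/3, 0, 2/5],
b = (-6/5, -8/5, -6/7).
Solving gives a_0 = 9/35, a_1 = -12/5, a_2 = -18/7, so
  g(x) = -18*x^2/7 - 12*x/5 + 9/35.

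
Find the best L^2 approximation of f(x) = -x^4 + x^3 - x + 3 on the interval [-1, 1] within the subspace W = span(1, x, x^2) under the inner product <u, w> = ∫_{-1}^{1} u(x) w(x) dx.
g(x) = -6*x^2/7 - 2*x/5 + 108/35

The best approximation g ∈ W is the orthogonal projection of f onto W. Writing g = a_0 + a_1 x + a_2 x^2, the coefficients solve the normal equations G · a = b where
  G_{ij} = <φ_i, φ_j> and b_i = <f, φ_i>, with φ_0 = 1, φ_1 = x, φ_2 = x^2.
G =
  [2, 0, 2/3]
  [0, 2/3, 0]
  [2/3, 0, 2/5],
b = (28/5, -4/15, 12/7).
Solving gives a_0 = 108/35, a_1 = -2/5, a_2 = -6/7, so
  g(x) = -6*x^2/7 - 2*x/5 + 108/35.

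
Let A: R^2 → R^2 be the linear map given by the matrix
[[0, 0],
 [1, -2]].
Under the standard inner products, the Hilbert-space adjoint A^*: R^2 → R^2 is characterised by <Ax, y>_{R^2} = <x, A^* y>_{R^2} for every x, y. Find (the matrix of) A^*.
A^* = A^T =
[[0, 1],
 [0, -2]]

For real matrices with standard dot products, the defining identity <Ax, y> = <x, A^* y> gives (Ax)^T y = x^T (A^*) y, i.e. x^T A^T y = x^T (A^*) y. Since this holds for all x, y, we must have A^* = A^T. Therefore
A^* =
[[0, 1],
 [0, -2]].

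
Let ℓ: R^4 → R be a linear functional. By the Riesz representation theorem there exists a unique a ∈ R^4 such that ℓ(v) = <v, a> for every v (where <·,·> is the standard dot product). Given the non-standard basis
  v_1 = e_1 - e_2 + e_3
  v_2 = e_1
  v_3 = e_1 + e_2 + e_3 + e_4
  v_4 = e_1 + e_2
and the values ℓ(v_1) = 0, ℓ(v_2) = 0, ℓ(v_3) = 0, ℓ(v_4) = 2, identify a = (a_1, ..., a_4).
a = (0, 2, 2, -4)

Write a = (a_1, ..., a_4) in the standard basis. For each basis vector v_i, ℓ(v_i) = <v_i, a> is a linear equation in the a_j's. Collect the n equations into a matrix system V a = ℓ, where row i of V is v_i (expressed in the standard basis). Since V is invertible (lower-triangular with 1s on the diagonal, up to permutation), solve by back-substitution:
  V =
[[1, -1, 1, 0],
 [1, 0, 0, 0],
 [1, 1, 1, 1],
 [1, 1, 0, 0]]
  V a = (0, 0, 0, 2)
Solving gives a = (0, 2, 2, -4).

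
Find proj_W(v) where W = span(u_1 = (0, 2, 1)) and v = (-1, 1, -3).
proj_W(v) = (0, -2/5, -1/5)

Set up U = [u_1 | ... | u_1] ∈ R^(3×1). The projector onto W = col(U) is P = U (U^T U)^(-1) U^T.
Compute U^T U =
  [5],
and U^T v = (-1).
Solve U^T U · c = U^T v for the coefficients: c = (-1/5). The projection is proj_W(v) = U c.
Check: (v - proj_W(v)) · u_1 = 0  (should be 0).
Result: proj_W(v) = (0, -2/5, -1/5).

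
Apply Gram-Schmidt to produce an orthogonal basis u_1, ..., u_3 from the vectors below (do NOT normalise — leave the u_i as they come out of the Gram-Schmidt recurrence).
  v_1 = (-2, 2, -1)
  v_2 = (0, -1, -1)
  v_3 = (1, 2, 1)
Orthogonal basis:
  u_1 = (-2, 2, -1)
  u_2 = (-2/9, -7/9, -10/9)
  u_3 = (15/17, 10/17, -10/17)

Apply the Gram-Schmidt recurrence
  u_1 = v_1
  u_i = v_i − Σ_{j<i} ((v_i · u_j) / (u_j · u_j)) · u_j.

Step by step this gives:
  u_1 = (-2, 2, -1)
  u_2 = (-2/9, -7/9, -10/9)
  u_3 = (15/17, 10/17, -10/17)

Orthogonality check:
  u_2 · u_1 = 0 (should be 0)
  u_3 · u_1 = 0 (should be 0)
  u_3 · u_2 = 0 (should be 0)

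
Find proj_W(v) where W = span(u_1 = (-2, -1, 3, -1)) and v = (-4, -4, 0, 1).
proj_W(v) = (-22/15, -11/15, 11/5, -11/15)

Set up U = [u_1 | ... | u_1] ∈ R^(4×1). The projector onto W = col(U) is P = U (U^T U)^(-1) U^T.
Compute U^T U =
  [15],
and U^T v = (11).
Solve U^T U · c = U^T v for the coefficients: c = (11/15). The projection is proj_W(v) = U c.
Check: (v - proj_W(v)) · u_1 = 0  (should be 0).
Result: proj_W(v) = (-22/15, -11/15, 11/5, -11/15).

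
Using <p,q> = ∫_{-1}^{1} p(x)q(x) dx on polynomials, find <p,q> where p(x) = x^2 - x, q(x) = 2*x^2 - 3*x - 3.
<p,q> = 4/5

Expand the product: p(x)·q(x) = 2*x^4 - 5*x^3 + 3*x.
∫_{-1}^{1} of each monomial x^k gives [2/(k+1) if k even, 0 if k odd]. Integrating term-by-term (or equivalently evaluating the antiderivative F(x) = 2*x^5/5 - 5*x^4/4 + 3*x^2/2 at the endpoints):
  F(1) − F(−1) = 13/20 − (-3/20) = 4/5.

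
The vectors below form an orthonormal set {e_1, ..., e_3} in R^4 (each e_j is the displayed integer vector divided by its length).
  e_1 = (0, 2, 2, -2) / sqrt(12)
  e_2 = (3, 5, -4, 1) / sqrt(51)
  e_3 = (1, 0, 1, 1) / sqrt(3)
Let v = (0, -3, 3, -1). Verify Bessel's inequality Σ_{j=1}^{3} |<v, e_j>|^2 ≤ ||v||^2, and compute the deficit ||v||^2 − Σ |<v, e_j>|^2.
Σ |<v, e_j>|^2 = 869/51; ||v||^2 = 19; deficit = 100/51

Write each e_j = u_j / sqrt(<u_j, u_j>) where u_j is the displayed integer vector. Then <v, e_j> = <v, u_j> / sqrt(<u_j, u_j>), so |<v, e_j>|^2 = <v, u_j>^2 / <u_j, u_j>.
Coefficients: <v, e_1> = 2/sqrt(12), <v, e_2> = -28/sqrt(51), <v, e_3> = 2/sqrt(3).
Square and sum: Σ |<v, e_j>|^2 = 869/51.
Compute ||v||^2 = v·v = 19.
Deficit = 19 − 869/51 = 100/51 ≥ 0, confirming Bessel's inequality. (The deficit equals ||v − Σ <v,e_j> e_j||^2, the squared distance from v to span{e_j}.)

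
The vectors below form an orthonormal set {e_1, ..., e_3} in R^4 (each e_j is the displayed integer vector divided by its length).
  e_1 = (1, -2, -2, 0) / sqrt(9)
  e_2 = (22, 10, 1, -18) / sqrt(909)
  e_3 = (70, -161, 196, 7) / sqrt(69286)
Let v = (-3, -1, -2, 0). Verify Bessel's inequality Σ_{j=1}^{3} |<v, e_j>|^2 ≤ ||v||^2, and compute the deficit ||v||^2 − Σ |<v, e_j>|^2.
Σ |<v, e_j>|^2 = 21/2; ||v||^2 = 14; deficit = 7/2

Write each e_j = u_j / sqrt(<u_j, u_j>) where u_j is the displayed integer vector. Then <v, e_j> = <v, u_j> / sqrt(<u_j, u_j>), so |<v, e_j>|^2 = <v, u_j>^2 / <u_j, u_j>.
Coefficients: <v, e_1> = 3/sqrt(9), <v, e_2> = -78/sqrt(909), <v, e_3> = -441/sqrt(69286).
Square and sum: Σ |<v, e_j>|^2 = 21/2.
Compute ||v||^2 = v·v = 14.
Deficit = 14 − 21/2 = 7/2 ≥ 0, confirming Bessel's inequality. (The deficit equals ||v − Σ <v,e_j> e_j||^2, the squared distance from v to span{e_j}.)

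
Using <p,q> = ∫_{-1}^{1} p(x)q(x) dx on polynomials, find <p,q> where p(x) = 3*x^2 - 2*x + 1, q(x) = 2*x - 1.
<p,q> = -20/3

Expand the product: p(x)·q(x) = 6*x^3 - 7*x^2 + 4*x - 1.
∫_{-1}^{1} of each monomial x^k gives [2/(k+1) if k even, 0 if k odd]. Integrating term-by-term (or equivalently evaluating the antiderivative F(x) = 3*x^4/2 - 7*x^3/3 + 2*x^2 - x at the endpoints):
  F(1) − F(−1) = 1/6 − (41/6) = -20/3.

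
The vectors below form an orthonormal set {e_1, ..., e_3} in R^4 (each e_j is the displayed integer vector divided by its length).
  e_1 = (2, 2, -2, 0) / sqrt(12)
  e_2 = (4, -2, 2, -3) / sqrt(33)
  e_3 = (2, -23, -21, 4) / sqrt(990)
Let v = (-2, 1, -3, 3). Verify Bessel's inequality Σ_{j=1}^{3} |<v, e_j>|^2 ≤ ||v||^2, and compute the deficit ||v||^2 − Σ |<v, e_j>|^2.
Σ |<v, e_j>|^2 = 113/5; ||v||^2 = 23; deficit = 2/5

Write each e_j = u_j / sqrt(<u_j, u_j>) where u_j is the displayed integer vector. Then <v, e_j> = <v, u_j> / sqrt(<u_j, u_j>), so |<v, e_j>|^2 = <v, u_j>^2 / <u_j, u_j>.
Coefficients: <v, e_1> = 4/sqrt(12), <v, e_2> = -25/sqrt(33), <v, e_3> = 48/sqrt(990).
Square and sum: Σ |<v, e_j>|^2 = 113/5.
Compute ||v||^2 = v·v = 23.
Deficit = 23 − 113/5 = 2/5 ≥ 0, confirming Bessel's inequality. (The deficit equals ||v − Σ <v,e_j> e_j||^2, the squared distance from v to span{e_j}.)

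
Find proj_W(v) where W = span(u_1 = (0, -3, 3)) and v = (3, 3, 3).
proj_W(v) = (0, 0, 0)

Set up U = [u_1 | ... | u_1] ∈ R^(3×1). The projector onto W = col(U) is P = U (U^T U)^(-1) U^T.
Compute U^T U =
  [18],
and U^T v = (0).
Solve U^T U · c = U^T v for the coefficients: c = (0). The projection is proj_W(v) = U c.
Check: (v - proj_W(v)) · u_1 = 0  (should be 0).
Result: proj_W(v) = (0, 0, 0).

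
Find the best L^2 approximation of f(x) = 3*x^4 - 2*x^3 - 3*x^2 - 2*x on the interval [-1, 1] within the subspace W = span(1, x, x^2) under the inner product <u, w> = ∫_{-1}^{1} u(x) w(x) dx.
g(x) = -3*x^2/7 - 16*x/5 - 9/35

The best approximation g ∈ W is the orthogonal projection of f onto W. Writing g = a_0 + a_1 x + a_2 x^2, the coefficients solve the normal equations G · a = b where
  G_{ij} = <φ_i, φ_j> and b_i = <f, φ_i>, with φ_0 = 1, φ_1 = x, φ_2 = x^2.
G =
  [2, 0, 2/3]
  [0, 2/3, 0]
  [2/3, 0, 2/5],
b = (-4/5, -32/15, -12/35).
Solving gives a_0 = -9/35, a_1 = -16/5, a_2 = -3/7, so
  g(x) = -3*x^2/7 - 16*x/5 - 9/35.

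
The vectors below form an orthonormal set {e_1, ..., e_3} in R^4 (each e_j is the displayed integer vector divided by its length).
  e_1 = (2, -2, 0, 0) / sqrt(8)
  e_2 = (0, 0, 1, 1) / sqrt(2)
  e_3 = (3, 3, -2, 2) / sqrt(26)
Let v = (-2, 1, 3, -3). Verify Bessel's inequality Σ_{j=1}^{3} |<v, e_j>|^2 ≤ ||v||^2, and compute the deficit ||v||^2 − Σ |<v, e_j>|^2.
Σ |<v, e_j>|^2 = 171/13; ||v||^2 = 23; deficit = 128/13

Write each e_j = u_j / sqrt(<u_j, u_j>) where u_j is the displayed integer vector. Then <v, e_j> = <v, u_j> / sqrt(<u_j, u_j>), so |<v, e_j>|^2 = <v, u_j>^2 / <u_j, u_j>.
Coefficients: <v, e_1> = -6/sqrt(8), <v, e_2> = 0/sqrt(2), <v, e_3> = -15/sqrt(26).
Square and sum: Σ |<v, e_j>|^2 = 171/13.
Compute ||v||^2 = v·v = 23.
Deficit = 23 − 171/13 = 128/13 ≥ 0, confirming Bessel's inequality. (The deficit equals ||v − Σ <v,e_j> e_j||^2, the squared distance from v to span{e_j}.)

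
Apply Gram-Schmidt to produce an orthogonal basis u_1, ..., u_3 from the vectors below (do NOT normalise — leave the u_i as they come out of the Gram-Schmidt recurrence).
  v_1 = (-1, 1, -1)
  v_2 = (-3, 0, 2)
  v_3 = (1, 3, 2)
Orthogonal basis:
  u_1 = (-1, 1, -1)
  u_2 = (-8/3, -1/3, 7/3)
  u_3 = (23/19, 115/38, 69/38)

Apply the Gram-Schmidt recurrence
  u_1 = v_1
  u_i = v_i − Σ_{j<i} ((v_i · u_j) / (u_j · u_j)) · u_j.

Step by step this gives:
  u_1 = (-1, 1, -1)
  u_2 = (-8/3, -1/3, 7/3)
  u_3 = (23/19, 115/38, 69/38)

Orthogonality check:
  u_2 · u_1 = 0 (should be 0)
  u_3 · u_1 = 0 (should be 0)
  u_3 · u_2 = 0 (should be 0)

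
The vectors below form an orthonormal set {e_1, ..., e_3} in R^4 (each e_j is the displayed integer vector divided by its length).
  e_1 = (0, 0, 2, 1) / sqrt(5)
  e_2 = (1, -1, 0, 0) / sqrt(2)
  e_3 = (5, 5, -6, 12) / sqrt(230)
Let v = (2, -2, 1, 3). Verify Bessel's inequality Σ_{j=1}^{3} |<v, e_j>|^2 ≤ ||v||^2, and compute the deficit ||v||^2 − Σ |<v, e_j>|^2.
Σ |<v, e_j>|^2 = 389/23; ||v||^2 = 18; deficit = 25/23

Write each e_j = u_j / sqrt(<u_j, u_j>) where u_j is the displayed integer vector. Then <v, e_j> = <v, u_j> / sqrt(<u_j, u_j>), so |<v, e_j>|^2 = <v, u_j>^2 / <u_j, u_j>.
Coefficients: <v, e_1> = 5/sqrt(5), <v, e_2> = 4/sqrt(2), <v, e_3> = 30/sqrt(230).
Square and sum: Σ |<v, e_j>|^2 = 389/23.
Compute ||v||^2 = v·v = 18.
Deficit = 18 − 389/23 = 25/23 ≥ 0, confirming Bessel's inequality. (The deficit equals ||v − Σ <v,e_j> e_j||^2, the squared distance from v to span{e_j}.)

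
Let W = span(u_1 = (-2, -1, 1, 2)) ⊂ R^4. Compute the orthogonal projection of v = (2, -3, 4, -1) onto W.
proj_W(v) = (-1/5, -1/10, 1/10, 1/5)

Set up U = [u_1 | ... | u_1] ∈ R^(4×1). The projector onto W = col(U) is P = U (U^T U)^(-1) U^T.
Compute U^T U =
  [10],
and U^T v = (1).
Solve U^T U · c = U^T v for the coefficients: c = (1/10). The projection is proj_W(v) = U c.
Check: (v - proj_W(v)) · u_1 = 0  (should be 0).
Result: proj_W(v) = (-1/5, -1/10, 1/10, 1/5).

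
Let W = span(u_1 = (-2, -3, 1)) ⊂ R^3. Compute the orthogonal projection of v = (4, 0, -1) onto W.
proj_W(v) = (9/7, 27/14, -9/14)

Set up U = [u_1 | ... | u_1] ∈ R^(3×1). The projector onto W = col(U) is P = U (U^T U)^(-1) U^T.
Compute U^T U =
  [14],
and U^T v = (-9).
Solve U^T U · c = U^T v for the coefficients: c = (-9/14). The projection is proj_W(v) = U c.
Check: (v - proj_W(v)) · u_1 = 0  (should be 0).
Result: proj_W(v) = (9/7, 27/14, -9/14).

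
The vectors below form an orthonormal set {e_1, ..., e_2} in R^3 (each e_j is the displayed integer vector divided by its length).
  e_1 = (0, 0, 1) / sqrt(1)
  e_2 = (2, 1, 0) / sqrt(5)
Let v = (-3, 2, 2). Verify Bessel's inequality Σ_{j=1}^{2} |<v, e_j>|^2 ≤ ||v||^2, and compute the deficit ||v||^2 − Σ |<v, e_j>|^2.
Σ |<v, e_j>|^2 = 36/5; ||v||^2 = 17; deficit = 49/5

Write each e_j = u_j / sqrt(<u_j, u_j>) where u_j is the displayed integer vector. Then <v, e_j> = <v, u_j> / sqrt(<u_j, u_j>), so |<v, e_j>|^2 = <v, u_j>^2 / <u_j, u_j>.
Coefficients: <v, e_1> = 2/sqrt(1), <v, e_2> = -4/sqrt(5).
Square and sum: Σ |<v, e_j>|^2 = 36/5.
Compute ||v||^2 = v·v = 17.
Deficit = 17 − 36/5 = 49/5 ≥ 0, confirming Bessel's inequality. (The deficit equals ||v − Σ <v,e_j> e_j||^2, the squared distance from v to span{e_j}.)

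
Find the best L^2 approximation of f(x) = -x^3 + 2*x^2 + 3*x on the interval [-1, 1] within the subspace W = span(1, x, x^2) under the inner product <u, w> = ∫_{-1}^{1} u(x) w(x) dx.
g(x) = 2*x^2 + 12*x/5

The best approximation g ∈ W is the orthogonal projection of f onto W. Writing g = a_0 + a_1 x + a_2 x^2, the coefficients solve the normal equations G · a = b where
  G_{ij} = <φ_i, φ_j> and b_i = <f, φ_i>, with φ_0 = 1, φ_1 = x, φ_2 = x^2.
G =
  [2, 0, 2/3]
  [0, 2/3, 0]
  [2/3, 0, 2/5],
b = (4/3, 8/5, 4/5).
Solving gives a_0 = 0, a_1 = 12/5, a_2 = 2, so
  g(x) = 2*x^2 + 12*x/5.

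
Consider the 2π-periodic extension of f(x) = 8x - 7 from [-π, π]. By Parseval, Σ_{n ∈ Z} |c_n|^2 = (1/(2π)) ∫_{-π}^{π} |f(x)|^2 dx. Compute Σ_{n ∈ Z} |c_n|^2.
Σ |c_n|^2 = 64π^2/3 + 49

Expand and integrate term by term over [-π, π]:
  ∫ (8x)^2 dx = 64·(2π^3/3); ∫ 2·8·(-7)·x dx = 0 (odd integrand); ∫ (-7)^2 dx = 49·2π.
So (1/(2π)) ∫_{-π}^{π} (8x - 7)^2 dx = 64π^2/3 + 49 = 64π^2/3 + 49.
Parseval ⇒ Σ |c_n|^2 = 64π^2/3 + 49.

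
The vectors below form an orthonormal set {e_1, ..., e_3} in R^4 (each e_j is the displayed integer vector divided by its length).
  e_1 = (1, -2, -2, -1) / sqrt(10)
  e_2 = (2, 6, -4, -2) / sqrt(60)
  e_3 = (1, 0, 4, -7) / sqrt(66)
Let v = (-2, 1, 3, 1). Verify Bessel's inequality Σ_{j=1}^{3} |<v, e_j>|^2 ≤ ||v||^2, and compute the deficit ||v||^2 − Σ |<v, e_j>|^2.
Σ |<v, e_j>|^2 = 161/11; ||v||^2 = 15; deficit = 4/11

Write each e_j = u_j / sqrt(<u_j, u_j>) where u_j is the displayed integer vector. Then <v, e_j> = <v, u_j> / sqrt(<u_j, u_j>), so |<v, e_j>|^2 = <v, u_j>^2 / <u_j, u_j>.
Coefficients: <v, e_1> = -11/sqrt(10), <v, e_2> = -12/sqrt(60), <v, e_3> = 3/sqrt(66).
Square and sum: Σ |<v, e_j>|^2 = 161/11.
Compute ||v||^2 = v·v = 15.
Deficit = 15 − 161/11 = 4/11 ≥ 0, confirming Bessel's inequality. (The deficit equals ||v − Σ <v,e_j> e_j||^2, the squared distance from v to span{e_j}.)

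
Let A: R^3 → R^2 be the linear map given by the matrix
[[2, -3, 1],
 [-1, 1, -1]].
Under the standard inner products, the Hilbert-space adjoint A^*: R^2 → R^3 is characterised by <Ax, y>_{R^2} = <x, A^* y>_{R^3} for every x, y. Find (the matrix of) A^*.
A^* = A^T =
[[2, -1],
 [-3, 1],
 [1, -1]]

For real matrices with standard dot products, the defining identity <Ax, y> = <x, A^* y> gives (Ax)^T y = x^T (A^*) y, i.e. x^T A^T y = x^T (A^*) y. Since this holds for all x, y, we must have A^* = A^T. Therefore
A^* =
[[2, -1],
 [-3, 1],
 [1, -1]].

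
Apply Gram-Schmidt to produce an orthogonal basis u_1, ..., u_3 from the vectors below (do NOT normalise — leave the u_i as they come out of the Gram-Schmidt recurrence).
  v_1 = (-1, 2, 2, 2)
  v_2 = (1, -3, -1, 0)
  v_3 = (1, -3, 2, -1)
Orthogonal basis:
  u_1 = (-1, 2, 2, 2)
  u_2 = (4/13, -21/13, 5/13, 18/13)
  u_3 = (10/31, -43/62, 149/62, -48/31)

Apply the Gram-Schmidt recurrence
  u_1 = v_1
  u_i = v_i − Σ_{j<i} ((v_i · u_j) / (u_j · u_j)) · u_j.

Step by step this gives:
  u_1 = (-1, 2, 2, 2)
  u_2 = (4/13, -21/13, 5/13, 18/13)
  u_3 = (10/31, -43/62, 149/62, -48/31)

Orthogonality check:
  u_2 · u_1 = 0 (should be 0)
  u_3 · u_1 = 0 (should be 0)
  u_3 · u_2 = 0 (should be 0)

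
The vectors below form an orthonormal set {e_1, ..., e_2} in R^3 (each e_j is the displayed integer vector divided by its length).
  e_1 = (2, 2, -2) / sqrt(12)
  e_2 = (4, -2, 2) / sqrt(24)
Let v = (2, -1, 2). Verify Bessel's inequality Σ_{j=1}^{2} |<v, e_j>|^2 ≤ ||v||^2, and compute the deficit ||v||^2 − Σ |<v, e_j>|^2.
Σ |<v, e_j>|^2 = 17/2; ||v||^2 = 9; deficit = 1/2

Write each e_j = u_j / sqrt(<u_j, u_j>) where u_j is the displayed integer vector. Then <v, e_j> = <v, u_j> / sqrt(<u_j, u_j>), so |<v, e_j>|^2 = <v, u_j>^2 / <u_j, u_j>.
Coefficients: <v, e_1> = -2/sqrt(12), <v, e_2> = 14/sqrt(24).
Square and sum: Σ |<v, e_j>|^2 = 17/2.
Compute ||v||^2 = v·v = 9.
Deficit = 9 − 17/2 = 1/2 ≥ 0, confirming Bessel's inequality. (The deficit equals ||v − Σ <v,e_j> e_j||^2, the squared distance from v to span{e_j}.)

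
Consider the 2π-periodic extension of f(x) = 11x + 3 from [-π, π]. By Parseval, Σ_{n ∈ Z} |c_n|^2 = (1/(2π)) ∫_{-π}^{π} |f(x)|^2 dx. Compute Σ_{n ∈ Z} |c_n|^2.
Σ |c_n|^2 = 121π^2/3 + 9

Expand and integrate term by term over [-π, π]:
  ∫ (11x)^2 dx = 121·(2π^3/3); ∫ 2·11·(3)·x dx = 0 (odd integrand); ∫ 3^2 dx = 9·2π.
So (1/(2π)) ∫_{-π}^{π} (11x + 3)^2 dx = 121π^2/3 + 9 = 121π^2/3 + 9.
Parseval ⇒ Σ |c_n|^2 = 121π^2/3 + 9.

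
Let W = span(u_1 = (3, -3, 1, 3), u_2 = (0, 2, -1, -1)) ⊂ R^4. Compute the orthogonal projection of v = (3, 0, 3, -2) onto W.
proj_W(v) = (39/34, -7/34, -3/34, 23/34)

Set up U = [u_1 | ... | u_2] ∈ R^(4×2). The projector onto W = col(U) is P = U (U^T U)^(-1) U^T.
Compute U^T U =
  [28, -10]
  [-10, 6],
and U^T v = (6, -1).
Solve U^T U · c = U^T v for the coefficients: c = (13/34, 8/17). The projection is proj_W(v) = U c.
Check: (v - proj_W(v)) · u_1 = 0  (should be 0).
Check: (v - proj_W(v)) · u_2 = 0  (should be 0).
Result: proj_W(v) = (39/34, -7/34, -3/34, 23/34).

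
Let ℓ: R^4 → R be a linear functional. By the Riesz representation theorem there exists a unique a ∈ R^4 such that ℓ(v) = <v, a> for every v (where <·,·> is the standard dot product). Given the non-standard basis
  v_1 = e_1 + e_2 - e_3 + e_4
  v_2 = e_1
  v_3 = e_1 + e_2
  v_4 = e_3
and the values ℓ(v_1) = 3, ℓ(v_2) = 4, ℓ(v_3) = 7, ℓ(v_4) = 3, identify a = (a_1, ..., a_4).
a = (4, 3, 3, -1)

Write a = (a_1, ..., a_4) in the standard basis. For each basis vector v_i, ℓ(v_i) = <v_i, a> is a linear equation in the a_j's. Collect the n equations into a matrix system V a = ℓ, where row i of V is v_i (expressed in the standard basis). Since V is invertible (lower-triangular with 1s on the diagonal, up to permutation), solve by back-substitution:
  V =
[[1, 1, -1, 1],
 [1, 0, 0, 0],
 [1, 1, 0, 0],
 [0, 0, 1, 0]]
  V a = (3, 4, 7, 3)
Solving gives a = (4, 3, 3, -1).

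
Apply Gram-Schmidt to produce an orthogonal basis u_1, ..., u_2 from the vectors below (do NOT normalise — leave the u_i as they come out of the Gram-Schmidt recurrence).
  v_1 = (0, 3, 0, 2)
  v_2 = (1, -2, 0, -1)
Orthogonal basis:
  u_1 = (0, 3, 0, 2)
  u_2 = (1, -2/13, 0, 3/13)

Apply the Gram-Schmidt recurrence
  u_1 = v_1
  u_i = v_i − Σ_{j<i} ((v_i · u_j) / (u_j · u_j)) · u_j.

Step by step this gives:
  u_1 = (0, 3, 0, 2)
  u_2 = (1, -2/13, 0, 3/13)

Orthogonality check:
  u_2 · u_1 = 0 (should be 0)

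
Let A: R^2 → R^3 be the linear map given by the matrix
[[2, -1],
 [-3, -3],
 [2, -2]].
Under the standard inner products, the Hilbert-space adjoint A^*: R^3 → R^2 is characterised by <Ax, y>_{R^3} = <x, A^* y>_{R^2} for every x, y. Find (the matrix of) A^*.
A^* = A^T =
[[2, -3, 2],
 [-1, -3, -2]]

For real matrices with standard dot products, the defining identity <Ax, y> = <x, A^* y> gives (Ax)^T y = x^T (A^*) y, i.e. x^T A^T y = x^T (A^*) y. Since this holds for all x, y, we must have A^* = A^T. Therefore
A^* =
[[2, -3, 2],
 [-1, -3, -2]].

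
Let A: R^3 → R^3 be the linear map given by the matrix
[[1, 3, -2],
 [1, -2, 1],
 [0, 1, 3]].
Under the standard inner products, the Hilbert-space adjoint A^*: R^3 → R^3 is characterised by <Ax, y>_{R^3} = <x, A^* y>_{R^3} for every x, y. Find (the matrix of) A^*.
A^* = A^T =
[[1, 1, 0],
 [3, -2, 1],
 [-2, 1, 3]]

For real matrices with standard dot products, the defining identity <Ax, y> = <x, A^* y> gives (Ax)^T y = x^T (A^*) y, i.e. x^T A^T y = x^T (A^*) y. Since this holds for all x, y, we must have A^* = A^T. Therefore
A^* =
[[1, 1, 0],
 [3, -2, 1],
 [-2, 1, 3]].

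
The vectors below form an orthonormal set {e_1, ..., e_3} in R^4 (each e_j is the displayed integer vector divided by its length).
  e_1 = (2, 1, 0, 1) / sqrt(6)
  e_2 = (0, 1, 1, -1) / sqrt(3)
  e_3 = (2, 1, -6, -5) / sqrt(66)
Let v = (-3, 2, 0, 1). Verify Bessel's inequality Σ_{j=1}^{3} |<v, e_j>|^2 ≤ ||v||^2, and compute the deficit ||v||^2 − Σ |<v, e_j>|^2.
Σ |<v, e_j>|^2 = 101/33; ||v||^2 = 14; deficit = 361/33

Write each e_j = u_j / sqrt(<u_j, u_j>) where u_j is the displayed integer vector. Then <v, e_j> = <v, u_j> / sqrt(<u_j, u_j>), so |<v, e_j>|^2 = <v, u_j>^2 / <u_j, u_j>.
Coefficients: <v, e_1> = -3/sqrt(6), <v, e_2> = 1/sqrt(3), <v, e_3> = -9/sqrt(66).
Square and sum: Σ |<v, e_j>|^2 = 101/33.
Compute ||v||^2 = v·v = 14.
Deficit = 14 − 101/33 = 361/33 ≥ 0, confirming Bessel's inequality. (The deficit equals ||v − Σ <v,e_j> e_j||^2, the squared distance from v to span{e_j}.)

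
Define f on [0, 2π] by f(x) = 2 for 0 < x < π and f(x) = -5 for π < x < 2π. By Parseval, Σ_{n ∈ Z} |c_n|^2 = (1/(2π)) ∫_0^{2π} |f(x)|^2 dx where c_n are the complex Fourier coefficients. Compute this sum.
Σ |c_n|^2 = 29/2

Parseval equates the L^2 energy of f (normalised by 1/(2π)) with the ℓ^2 sum of its Fourier coefficients: (1/(2π)) ∫_0^{2π} |f|^2 = Σ |c_n|^2.
Compute the left side: (1/(2π)) [∫_0^π 2^2 dx + ∫_π^{2π} (-5)^2 dx] = (1/(2π)) · (4π + 25π) = (4 + 25)/2 = 29/2.
So Σ_{n ∈ Z} |c_n|^2 = 29/2.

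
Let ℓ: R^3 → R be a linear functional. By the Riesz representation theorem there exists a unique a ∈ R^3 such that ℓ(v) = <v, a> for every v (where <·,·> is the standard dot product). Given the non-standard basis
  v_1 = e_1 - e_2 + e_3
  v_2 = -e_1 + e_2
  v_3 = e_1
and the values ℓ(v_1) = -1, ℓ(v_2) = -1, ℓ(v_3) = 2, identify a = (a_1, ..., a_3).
a = (2, 1, -2)

Write a = (a_1, ..., a_3) in the standard basis. For each basis vector v_i, ℓ(v_i) = <v_i, a> is a linear equation in the a_j's. Collect the n equations into a matrix system V a = ℓ, where row i of V is v_i (expressed in the standard basis). Since V is invertible (lower-triangular with 1s on the diagonal, up to permutation), solve by back-substitution:
  V =
[[1, -1, 1],
 [-1, 1, 0],
 [1, 0, 0]]
  V a = (-1, -1, 2)
Solving gives a = (2, 1, -2).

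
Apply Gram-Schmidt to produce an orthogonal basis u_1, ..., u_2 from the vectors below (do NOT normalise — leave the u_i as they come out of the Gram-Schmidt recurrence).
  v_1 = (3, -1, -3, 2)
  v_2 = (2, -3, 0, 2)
Orthogonal basis:
  u_1 = (3, -1, -3, 2)
  u_2 = (7/23, -56/23, 39/23, 20/23)

Apply the Gram-Schmidt recurrence
  u_1 = v_1
  u_i = v_i − Σ_{j<i} ((v_i · u_j) / (u_j · u_j)) · u_j.

Step by step this gives:
  u_1 = (3, -1, -3, 2)
  u_2 = (7/23, -56/23, 39/23, 20/23)

Orthogonality check:
  u_2 · u_1 = 0 (should be 0)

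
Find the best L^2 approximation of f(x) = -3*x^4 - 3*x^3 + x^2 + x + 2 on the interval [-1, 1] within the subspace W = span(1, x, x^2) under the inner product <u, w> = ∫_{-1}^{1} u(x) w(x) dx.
g(x) = -11*x^2/7 - 4*x/5 + 79/35

The best approximation g ∈ W is the orthogonal projection of f onto W. Writing g = a_0 + a_1 x + a_2 x^2, the coefficients solve the normal equations G · a = b where
  G_{ij} = <φ_i, φ_j> and b_i = <f, φ_i>, with φ_0 = 1, φ_1 = x, φ_2 = x^2.
G =
  [2, 0, 2/3]
  [0, 2/3, 0]
  [2/3, 0, 2/5],
b = (52/15, -8/15, 92/105).
Solving gives a_0 = 79/35, a_1 = -4/5, a_2 = -11/7, so
  g(x) = -11*x^2/7 - 4*x/5 + 79/35.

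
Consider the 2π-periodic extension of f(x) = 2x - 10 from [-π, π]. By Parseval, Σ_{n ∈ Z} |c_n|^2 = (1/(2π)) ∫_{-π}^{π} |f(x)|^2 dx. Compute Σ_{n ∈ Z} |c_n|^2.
Σ |c_n|^2 = 4π^2/3 + 100

Expand and integrate term by term over [-π, π]:
  ∫ (2x)^2 dx = 4·(2π^3/3); ∫ 2·2·(-10)·x dx = 0 (odd integrand); ∫ (-10)^2 dx = 100·2π.
So (1/(2π)) ∫_{-π}^{π} (2x - 10)^2 dx = 4π^2/3 + 100 = 4π^2/3 + 100.
Parseval ⇒ Σ |c_n|^2 = 4π^2/3 + 100.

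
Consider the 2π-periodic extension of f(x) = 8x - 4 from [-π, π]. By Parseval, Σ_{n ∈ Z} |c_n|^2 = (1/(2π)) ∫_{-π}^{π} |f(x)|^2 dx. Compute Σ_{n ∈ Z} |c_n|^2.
Σ |c_n|^2 = 64π^2/3 + 16

Expand and integrate term by term over [-π, π]:
  ∫ (8x)^2 dx = 64·(2π^3/3); ∫ 2·8·(-4)·x dx = 0 (odd integrand); ∫ (-4)^2 dx = 16·2π.
So (1/(2π)) ∫_{-π}^{π} (8x - 4)^2 dx = 64π^2/3 + 16 = 64π^2/3 + 16.
Parseval ⇒ Σ |c_n|^2 = 64π^2/3 + 16.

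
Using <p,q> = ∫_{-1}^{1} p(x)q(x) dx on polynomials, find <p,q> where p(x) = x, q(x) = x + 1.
<p,q> = 2/3

Expand the product: p(x)·q(x) = x^2 + x.
∫_{-1}^{1} of each monomial x^k gives [2/(k+1) if k even, 0 if k odd]. Integrating term-by-term (or equivalently evaluating the antiderivative F(x) = x^3/3 + x^2/2 at the endpoints):
  F(1) − F(−1) = 5/6 − (1/6) = 2/3.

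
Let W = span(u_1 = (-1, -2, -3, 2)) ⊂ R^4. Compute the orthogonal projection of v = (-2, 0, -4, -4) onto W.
proj_W(v) = (-1/3, -2/3, -1, 2/3)

Set up U = [u_1 | ... | u_1] ∈ R^(4×1). The projector onto W = col(U) is P = U (U^T U)^(-1) U^T.
Compute U^T U =
  [18],
and U^T v = (6).
Solve U^T U · c = U^T v for the coefficients: c = (1/3). The projection is proj_W(v) = U c.
Check: (v - proj_W(v)) · u_1 = 0  (should be 0).
Result: proj_W(v) = (-1/3, -2/3, -1, 2/3).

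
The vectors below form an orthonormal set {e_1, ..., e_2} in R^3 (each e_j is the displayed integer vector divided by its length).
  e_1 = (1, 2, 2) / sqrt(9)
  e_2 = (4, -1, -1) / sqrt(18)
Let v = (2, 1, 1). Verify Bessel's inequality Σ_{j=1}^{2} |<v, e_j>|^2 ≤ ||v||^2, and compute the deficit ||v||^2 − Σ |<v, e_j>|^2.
Σ |<v, e_j>|^2 = 6; ||v||^2 = 6; deficit = 0

Write each e_j = u_j / sqrt(<u_j, u_j>) where u_j is the displayed integer vector. Then <v, e_j> = <v, u_j> / sqrt(<u_j, u_j>), so |<v, e_j>|^2 = <v, u_j>^2 / <u_j, u_j>.
Coefficients: <v, e_1> = 6/sqrt(9), <v, e_2> = 6/sqrt(18).
Square and sum: Σ |<v, e_j>|^2 = 6.
Compute ||v||^2 = v·v = 6.
Deficit = 6 − 6 = 0 ≥ 0, confirming Bessel's inequality. (The deficit equals ||v − Σ <v,e_j> e_j||^2, the squared distance from v to span{e_j}.)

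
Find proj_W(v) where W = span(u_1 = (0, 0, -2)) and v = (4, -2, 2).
proj_W(v) = (0, 0, 2)

Set up U = [u_1 | ... | u_1] ∈ R^(3×1). The projector onto W = col(U) is P = U (U^T U)^(-1) U^T.
Compute U^T U =
  [4],
and U^T v = (-4).
Solve U^T U · c = U^T v for the coefficients: c = (-1). The projection is proj_W(v) = U c.
Check: (v - proj_W(v)) · u_1 = 0  (should be 0).
Result: proj_W(v) = (0, 0, 2).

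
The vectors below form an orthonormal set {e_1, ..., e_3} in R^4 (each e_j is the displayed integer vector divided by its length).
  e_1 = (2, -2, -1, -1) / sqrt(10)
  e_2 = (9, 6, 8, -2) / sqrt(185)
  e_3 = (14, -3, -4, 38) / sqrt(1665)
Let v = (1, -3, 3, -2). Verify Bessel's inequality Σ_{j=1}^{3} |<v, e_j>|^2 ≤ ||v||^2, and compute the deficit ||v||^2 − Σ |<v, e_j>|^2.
Σ |<v, e_j>|^2 = 169/18; ||v||^2 = 23; deficit = 245/18

Write each e_j = u_j / sqrt(<u_j, u_j>) where u_j is the displayed integer vector. Then <v, e_j> = <v, u_j> / sqrt(<u_j, u_j>), so |<v, e_j>|^2 = <v, u_j>^2 / <u_j, u_j>.
Coefficients: <v, e_1> = 7/sqrt(10), <v, e_2> = 19/sqrt(185), <v, e_3> = -65/sqrt(1665).
Square and sum: Σ |<v, e_j>|^2 = 169/18.
Compute ||v||^2 = v·v = 23.
Deficit = 23 − 169/18 = 245/18 ≥ 0, confirming Bessel's inequality. (The deficit equals ||v − Σ <v,e_j> e_j||^2, the squared distance from v to span{e_j}.)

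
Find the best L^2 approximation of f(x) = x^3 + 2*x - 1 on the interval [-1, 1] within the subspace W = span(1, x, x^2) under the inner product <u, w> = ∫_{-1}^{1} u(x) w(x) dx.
g(x) = 13*x/5 - 1

The best approximation g ∈ W is the orthogonal projection of f onto W. Writing g = a_0 + a_1 x + a_2 x^2, the coefficients solve the normal equations G · a = b where
  G_{ij} = <φ_i, φ_j> and b_i = <f, φ_i>, with φ_0 = 1, φ_1 = x, φ_2 = x^2.
G =
  [2, 0, 2/3]
  [0, 2/3, 0]
  [2/3, 0, 2/5],
b = (-2, 26/15, -2/3).
Solving gives a_0 = -1, a_1 = 13/5, a_2 = 0, so
  g(x) = 13*x/5 - 1.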